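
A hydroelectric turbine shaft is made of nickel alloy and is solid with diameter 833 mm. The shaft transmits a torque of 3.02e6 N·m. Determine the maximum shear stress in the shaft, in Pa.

J = πd⁴/32 = π(0.833)⁴/32 = 0.04727 m⁴.
τ_max = T·r/J = 3.020e6 × 0.416 / 0.04727 = 2.661×10^7 Pa.

2.66e7 Pa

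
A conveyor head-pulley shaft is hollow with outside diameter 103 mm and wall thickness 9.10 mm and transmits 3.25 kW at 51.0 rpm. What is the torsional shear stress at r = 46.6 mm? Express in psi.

689 psi

ω = 2π·51.0/60 = 5.341 rad/s, so T = P/ω = 3.25×10³ / 5.341 = 608.5 N·m.
J = π(d_o⁴ − d_i⁴)/32 = π(0.103⁴ − 0.0848⁴)/32 = 5.973×10^-6 m⁴.
Shear stress varies linearly with radius: τ = T·r/J = 608.5 × 0.0466 / 5.973×10^-6 = 4.748×10^6 Pa.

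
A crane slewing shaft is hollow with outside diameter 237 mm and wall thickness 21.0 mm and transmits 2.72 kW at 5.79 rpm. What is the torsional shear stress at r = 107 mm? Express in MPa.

ω = 2π·5.79/60 = 0.6063 rad/s, so T = P/ω = 2.72×10³ / 0.6063 = 4486 N·m.
J = π(d_o⁴ − d_i⁴)/32 = π(0.237⁴ − 0.195⁴)/32 = 1.678×10^-4 m⁴.
Shear stress varies linearly with radius: τ = T·r/J = 4486 × 0.107 / 1.678×10^-4 = 2.861×10^6 Pa.

2.86 MPa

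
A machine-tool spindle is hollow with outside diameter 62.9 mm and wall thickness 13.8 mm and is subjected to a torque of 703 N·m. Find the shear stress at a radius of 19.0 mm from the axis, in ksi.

J = π(d_o⁴ − d_i⁴)/32 = π(0.0629⁴ − 0.0353⁴)/32 = 1.384×10^-6 m⁴.
Shear stress varies linearly with radius: τ = T·r/J = 703.0 × 0.0190 / 1.384×10^-6 = 9.649×10^6 Pa.

1.40 ksi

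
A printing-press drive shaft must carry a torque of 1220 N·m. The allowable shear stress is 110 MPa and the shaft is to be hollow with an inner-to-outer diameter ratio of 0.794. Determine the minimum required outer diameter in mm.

45.4 mm

For a hollow shaft with d_i/d_o = 0.794: τ_max = 16T/(π d_o³ (1−k⁴)), so d_o = [16T/(π τ_allow (1−k⁴))]^(1/3) = [16·1220/(π·1.10×10^8·0.6026)]^(1/3) = 0.04543 m.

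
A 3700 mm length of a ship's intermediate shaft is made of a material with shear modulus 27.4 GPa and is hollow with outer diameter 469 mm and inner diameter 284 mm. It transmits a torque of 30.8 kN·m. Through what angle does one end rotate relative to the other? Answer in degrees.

0.0580°

J = π(d_o⁴ − d_i⁴)/32 = π(0.469⁴ − 0.284⁴)/32 = 4.111×10^-3 m⁴.
θ = T·L/(G·J) = 30800 × 3.70 / (27.4×10⁹ × 4.111×10^-3) = 1.012×10^-3 rad.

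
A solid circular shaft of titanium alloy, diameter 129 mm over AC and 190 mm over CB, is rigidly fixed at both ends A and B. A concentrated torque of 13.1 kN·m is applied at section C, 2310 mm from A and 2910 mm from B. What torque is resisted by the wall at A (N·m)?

Compatibility: T_A·a/J_AC = T_B·b/J_CB with T_A + T_B = T₀.
J_AC = 2.72×10^-5 m⁴, J_CB = 1.28×10^-4 m⁴, so T_A = T₀·(J_AC/a)/((J_AC/a)+(J_CB/b)) = 2766 N·m, T_B = 10330 N·m.

2770 N·m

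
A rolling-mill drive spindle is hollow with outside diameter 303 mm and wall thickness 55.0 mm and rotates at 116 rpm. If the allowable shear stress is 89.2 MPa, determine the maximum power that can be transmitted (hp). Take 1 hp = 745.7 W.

6630 hp

J = π(d_o⁴ − d_i⁴)/32 = π(0.303⁴ − 0.193⁴)/32 = 6.913×10^-4 m⁴.
T_max = τ_allow·J/r = 8.92×10^7 × 6.913×10^-4 / 0.151 = 407000 N·m.
ω = 2π·116/60 = 12.15 rad/s, so P_max = T_max·ω = 4.944×10^6 W.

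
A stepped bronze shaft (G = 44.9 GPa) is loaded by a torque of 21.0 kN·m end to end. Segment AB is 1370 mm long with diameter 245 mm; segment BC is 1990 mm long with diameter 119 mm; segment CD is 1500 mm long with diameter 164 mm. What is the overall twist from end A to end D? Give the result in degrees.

J_AB = π(0.245)⁴/32 = 3.54×10^-4 m⁴; J_BC = π(0.119)⁴/32 = 1.97×10^-5 m⁴; J_CD = π(0.164)⁴/32 = 7.10×10^-5 m⁴.
θ = (T/G)·Σ L_i/J_i = (21000/44.9×10⁹)·(1.37/3.54×10^-4 + 1.99/1.97×10^-5 + 1.50/7.10×10^-5) = 0.05897 rad.

3.38°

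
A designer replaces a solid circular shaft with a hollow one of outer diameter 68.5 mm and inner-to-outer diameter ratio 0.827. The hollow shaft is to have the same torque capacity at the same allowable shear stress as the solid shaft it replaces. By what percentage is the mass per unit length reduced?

Equal τ_max and T ⇒ the solid shaft needs d_s³ = d_o³(1−k⁴), so d_s = 68.5·(1−0.827⁴)^(1/3) = 55.51 mm.
Area ratio A_h/A_s = d_o²(1−k²)/d_s² = (1−k²)/(1−k⁴)^(2/3) = 0.4813.
Mass saving = 1 − 0.4813 = 51.9 %.

51.9 %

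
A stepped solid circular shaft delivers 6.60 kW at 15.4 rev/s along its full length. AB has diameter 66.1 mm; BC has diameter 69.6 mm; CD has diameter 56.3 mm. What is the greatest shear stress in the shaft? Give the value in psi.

282 psi

ω = 2π·15.4 = 96.76 rad/s, so T = P/ω = 6.60×10³ / 96.76 = 68.21 N·m.
Under the same torque, τ_max = 16T/(πd³) is largest where d is smallest — segment CD (d = 56.3 mm).
τ_max = 16·68.21/(π·(0.0563)³) = 1.947×10^6 Pa.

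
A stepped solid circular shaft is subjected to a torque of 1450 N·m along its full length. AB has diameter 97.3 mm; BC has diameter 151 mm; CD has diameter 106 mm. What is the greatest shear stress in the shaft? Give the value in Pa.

8.02e6 Pa

Under the same torque, τ_max = 16T/(πd³) is largest where d is smallest — segment AB (d = 97.3 mm).
τ_max = 16·1450/(π·(0.0973)³) = 8.017×10^6 Pa.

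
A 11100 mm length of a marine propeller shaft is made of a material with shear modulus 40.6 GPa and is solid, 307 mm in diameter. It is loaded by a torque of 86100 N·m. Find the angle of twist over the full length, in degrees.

1.55°

J = πd⁴/32 = π(0.307)⁴/32 = 8.721×10^-4 m⁴.
θ = T·L/(G·J) = 86100 × 11.1 / (40.6×10⁹ × 8.721×10^-4) = 0.02699 rad.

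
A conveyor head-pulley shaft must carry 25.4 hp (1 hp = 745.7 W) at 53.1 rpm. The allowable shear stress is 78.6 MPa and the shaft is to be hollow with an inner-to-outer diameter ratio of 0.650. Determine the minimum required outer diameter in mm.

ω = 2π·53.1/60 = 5.561 rad/s, so T = P/ω = 25.4×745.7 / 5.561 = 3406 N·m.
For a hollow shaft with d_i/d_o = 0.650: τ_max = 16T/(π d_o³ (1−k⁴)), so d_o = [16T/(π τ_allow (1−k⁴))]^(1/3) = [16·3406/(π·7.86×10^7·0.8215)]^(1/3) = 0.06453 m.

64.5 mm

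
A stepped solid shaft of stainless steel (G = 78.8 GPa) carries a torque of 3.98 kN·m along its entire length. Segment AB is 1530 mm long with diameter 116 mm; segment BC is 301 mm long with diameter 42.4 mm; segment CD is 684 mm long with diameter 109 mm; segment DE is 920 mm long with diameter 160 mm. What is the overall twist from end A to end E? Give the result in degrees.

J_AB = π(0.116)⁴/32 = 1.78×10^-5 m⁴; J_BC = π(0.0424)⁴/32 = 3.17×10^-7 m⁴; J_CD = π(0.109)⁴/32 = 1.39×10^-5 m⁴; J_DE = π(0.160)⁴/32 = 6.43×10^-5 m⁴.
θ = (T/G)·Σ L_i/J_i = (3980/78.8×10⁹)·(1.53/1.78×10^-5 + 0.301/3.17×10^-7 + 0.684/1.39×10^-5 + 0.920/6.43×10^-5) = 0.05548 rad.

3.18°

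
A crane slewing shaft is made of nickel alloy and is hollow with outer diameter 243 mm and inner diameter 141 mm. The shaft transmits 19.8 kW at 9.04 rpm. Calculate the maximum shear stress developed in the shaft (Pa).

8.37e6 Pa

ω = 2π·9.04/60 = 0.9467 rad/s, so T = P/ω = 19.8×10³ / 0.9467 = 20920 N·m.
J = π(d_o⁴ − d_i⁴)/32 = π(0.243⁴ − 0.141⁴)/32 = 3.035×10^-4 m⁴.
τ_max = T·r/J = 20920 × 0.121 / 3.035×10^-4 = 8.373×10^6 Pa.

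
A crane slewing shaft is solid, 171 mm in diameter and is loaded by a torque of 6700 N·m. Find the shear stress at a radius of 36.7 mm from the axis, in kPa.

2930 kPa

J = πd⁴/32 = π(0.171)⁴/32 = 8.394×10^-5 m⁴.
Shear stress varies linearly with radius: τ = T·r/J = 6700 × 0.0367 / 8.394×10^-5 = 2.929×10^6 Pa.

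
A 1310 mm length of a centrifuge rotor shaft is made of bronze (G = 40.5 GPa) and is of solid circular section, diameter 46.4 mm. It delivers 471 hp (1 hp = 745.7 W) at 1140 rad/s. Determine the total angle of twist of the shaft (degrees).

ω = 1140 rad/s, so T = P/ω = 471×745.7 / 1140 = 308.1 N·m.
J = πd⁴/32 = π(0.0464)⁴/32 = 4.551×10^-7 m⁴.
θ = T·L/(G·J) = 308.1 × 1.31 / (40.5×10⁹ × 4.551×10^-7) = 0.02190 rad.

1.25°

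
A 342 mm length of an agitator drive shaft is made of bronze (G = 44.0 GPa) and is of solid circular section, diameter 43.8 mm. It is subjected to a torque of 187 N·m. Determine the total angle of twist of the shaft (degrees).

J = πd⁴/32 = π(0.0438)⁴/32 = 3.613×10^-7 m⁴.
θ = T·L/(G·J) = 187.0 × 0.342 / (44.0×10⁹ × 3.613×10^-7) = 4.023×10^-3 rad.

0.230°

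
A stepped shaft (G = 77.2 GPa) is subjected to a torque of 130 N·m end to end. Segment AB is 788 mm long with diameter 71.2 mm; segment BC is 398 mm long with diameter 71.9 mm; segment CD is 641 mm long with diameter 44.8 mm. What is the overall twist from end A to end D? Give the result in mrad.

J_AB = π(0.0712)⁴/32 = 2.52×10^-6 m⁴; J_BC = π(0.0719)⁴/32 = 2.62×10^-6 m⁴; J_CD = π(0.0448)⁴/32 = 3.95×10^-7 m⁴.
θ = (T/G)·Σ L_i/J_i = (130.0/77.2×10⁹)·(0.788/2.52×10^-6 + 0.398/2.62×10^-6 + 0.641/3.95×10^-7) = 3.511×10^-3 rad.

3.51 mrad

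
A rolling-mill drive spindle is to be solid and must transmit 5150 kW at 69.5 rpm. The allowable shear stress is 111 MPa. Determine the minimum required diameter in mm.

ω = 2π·69.5/60 = 7.278 rad/s, so T = P/ω = 5150×10³ / 7.278 = 707600 N·m.
For a solid shaft τ_max = 16T/(πd³), so d = (16T/(π τ_allow))^(1/3) = (16·707600/(π·1.11×10^8))^(1/3) = 0.3190 m.

319 mm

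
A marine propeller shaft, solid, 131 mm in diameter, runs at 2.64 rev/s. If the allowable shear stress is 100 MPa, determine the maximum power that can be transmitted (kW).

J = πd⁴/32 = π(0.131)⁴/32 = 2.891×10^-5 m⁴.
T_max = τ_allow·J/r = 1.00×10^8 × 2.891×10^-5 / 0.0655 = 44140 N·m.
ω = 2π·2.64 = 16.59 rad/s, so P_max = T_max·ω = 7.322×10^5 W.

732 kW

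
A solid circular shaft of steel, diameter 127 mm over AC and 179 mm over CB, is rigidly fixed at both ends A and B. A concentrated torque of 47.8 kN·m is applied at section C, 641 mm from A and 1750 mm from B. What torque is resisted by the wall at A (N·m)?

19500 N·m

Compatibility: T_A·a/J_AC = T_B·b/J_CB with T_A + T_B = T₀.
J_AC = 2.55×10^-5 m⁴, J_CB = 1.01×10^-4 m⁴, so T_A = T₀·(J_AC/a)/((J_AC/a)+(J_CB/b)) = 19550 N·m, T_B = 28250 N·m.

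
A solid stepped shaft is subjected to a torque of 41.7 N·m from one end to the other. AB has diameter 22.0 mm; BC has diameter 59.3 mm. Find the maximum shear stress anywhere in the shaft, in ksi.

Under the same torque, τ_max = 16T/(πd³) is largest where d is smallest — segment AB (d = 22.0 mm).
τ_max = 16·41.70/(π·(0.0220)³) = 1.995×10^7 Pa.

2.89 ksi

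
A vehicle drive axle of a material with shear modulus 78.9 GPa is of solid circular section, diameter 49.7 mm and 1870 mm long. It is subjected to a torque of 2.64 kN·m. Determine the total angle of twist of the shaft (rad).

J = πd⁴/32 = π(0.0497)⁴/32 = 5.990×10^-7 m⁴.
θ = T·L/(G·J) = 2640 × 1.87 / (78.9×10⁹ × 5.990×10^-7) = 0.1045 rad.

0.104 rad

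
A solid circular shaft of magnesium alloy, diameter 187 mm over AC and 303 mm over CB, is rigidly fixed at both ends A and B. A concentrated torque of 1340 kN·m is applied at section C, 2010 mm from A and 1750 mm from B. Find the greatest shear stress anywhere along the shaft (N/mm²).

218 N/mm²

Compatibility: T_A·a/J_AC = T_B·b/J_CB with T_A + T_B = T₀.
J_AC = 1.20×10^-4 m⁴, J_CB = 8.28×10^-4 m⁴, so T_A = T₀·(J_AC/a)/((J_AC/a)+(J_CB/b)) = 150300 N·m, T_B = 1.190e6 N·m.
τ in each portion: τ_AC = 1.17×10^8 Pa, τ_CB = 2.18×10^8 Pa; maximum is in CB.
τ_max = T_CB·r/J = 1.190e6·0.151/8.28×10^-4 = 2.178×10^8 Pa.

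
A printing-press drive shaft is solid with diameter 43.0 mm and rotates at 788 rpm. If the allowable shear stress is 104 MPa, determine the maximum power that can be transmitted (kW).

134 kW

J = πd⁴/32 = π(0.0430)⁴/32 = 3.356×10^-7 m⁴.
T_max = τ_allow·J/r = 1.04×10^8 × 3.356×10^-7 / 0.0215 = 1624 N·m.
ω = 2π·788/60 = 82.52 rad/s, so P_max = T_max·ω = 1.340×10^5 W.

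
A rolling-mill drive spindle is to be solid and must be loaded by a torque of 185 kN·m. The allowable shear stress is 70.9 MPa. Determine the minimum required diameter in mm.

For a solid shaft τ_max = 16T/(πd³), so d = (16T/(π τ_allow))^(1/3) = (16·185000/(π·7.09×10^7))^(1/3) = 0.2369 m.

237 mm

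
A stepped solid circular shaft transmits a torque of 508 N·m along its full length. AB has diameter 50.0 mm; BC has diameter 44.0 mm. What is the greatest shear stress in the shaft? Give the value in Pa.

3.04e7 Pa

Under the same torque, τ_max = 16T/(πd³) is largest where d is smallest — segment BC (d = 44.0 mm).
τ_max = 16·508.0/(π·(0.0440)³) = 3.037×10^7 Pa.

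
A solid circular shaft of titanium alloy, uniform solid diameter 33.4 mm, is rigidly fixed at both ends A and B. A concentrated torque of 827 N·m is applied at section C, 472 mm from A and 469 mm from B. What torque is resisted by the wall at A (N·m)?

With uniform GJ and both ends fixed, compatibility θ_AC = θ_CB gives T_A·a = T_B·b, together with T_A + T_B = T₀.
T_A = T₀·b/(a+b) = 827.0·469/941.0 = 412.2 N·m; T_B = 414.8 N·m.

412 N·m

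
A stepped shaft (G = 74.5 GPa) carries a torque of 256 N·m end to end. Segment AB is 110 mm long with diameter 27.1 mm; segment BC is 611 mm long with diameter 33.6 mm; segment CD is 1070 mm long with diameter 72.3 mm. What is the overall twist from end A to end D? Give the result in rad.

J_AB = π(0.0271)⁴/32 = 5.30×10^-8 m⁴; J_BC = π(0.0336)⁴/32 = 1.25×10^-7 m⁴; J_CD = π(0.0723)⁴/32 = 2.68×10^-6 m⁴.
θ = (T/G)·Σ L_i/J_i = (256.0/74.5×10⁹)·(0.110/5.30×10^-8 + 0.611/1.25×10^-7 + 1.07/2.68×10^-6) = 0.02529 rad.

0.0253 rad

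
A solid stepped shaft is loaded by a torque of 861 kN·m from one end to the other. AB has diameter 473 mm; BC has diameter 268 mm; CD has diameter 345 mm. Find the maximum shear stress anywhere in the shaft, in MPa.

Under the same torque, τ_max = 16T/(πd³) is largest where d is smallest — segment BC (d = 268 mm).
τ_max = 16·861000/(π·(0.268)³) = 2.278×10^8 Pa.

228 MPa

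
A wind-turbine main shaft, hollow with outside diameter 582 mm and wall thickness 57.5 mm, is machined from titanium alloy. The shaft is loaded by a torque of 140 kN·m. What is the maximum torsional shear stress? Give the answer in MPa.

6.18 MPa

J = π(d_o⁴ − d_i⁴)/32 = π(0.582⁴ − 0.467⁴)/32 = 6.595×10^-3 m⁴.
τ_max = T·r/J = 140000 × 0.291 / 6.595×10^-3 = 6.178×10^6 Pa.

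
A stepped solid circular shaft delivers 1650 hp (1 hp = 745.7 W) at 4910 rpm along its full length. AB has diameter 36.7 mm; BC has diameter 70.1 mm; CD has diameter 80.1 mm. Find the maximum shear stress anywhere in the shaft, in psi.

35800 psi

ω = 2π·4910/60 = 514.2 rad/s, so T = P/ω = 1650×745.7 / 514.2 = 2393 N·m.
Under the same torque, τ_max = 16T/(πd³) is largest where d is smallest — segment AB (d = 36.7 mm).
τ_max = 16·2393/(π·(0.0367)³) = 2.466×10^8 Pa.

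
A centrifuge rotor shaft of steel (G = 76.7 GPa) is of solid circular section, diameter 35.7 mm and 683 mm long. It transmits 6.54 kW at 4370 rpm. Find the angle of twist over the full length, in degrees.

0.0457°

ω = 2π·4370/60 = 457.6 rad/s, so T = P/ω = 6.54×10³ / 457.6 = 14.29 N·m.
J = πd⁴/32 = π(0.0357)⁴/32 = 1.595×10^-7 m⁴.
θ = T·L/(G·J) = 14.29 × 0.683 / (76.7×10⁹ × 1.595×10^-7) = 7.980×10^-4 rad.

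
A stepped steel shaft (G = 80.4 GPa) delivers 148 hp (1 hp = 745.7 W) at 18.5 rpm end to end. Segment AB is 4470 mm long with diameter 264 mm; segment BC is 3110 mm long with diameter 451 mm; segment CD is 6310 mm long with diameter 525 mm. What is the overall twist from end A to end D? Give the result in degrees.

ω = 2π·18.5/60 = 1.937 rad/s, so T = P/ω = 148×745.7 / 1.937 = 56970 N·m.
J_AB = π(0.264)⁴/32 = 4.77×10^-4 m⁴; J_BC = π(0.451)⁴/32 = 4.06×10^-3 m⁴; J_CD = π(0.525)⁴/32 = 7.46×10^-3 m⁴.
θ = (T/G)·Σ L_i/J_i = (56970/80.4×10⁹)·(4.47/4.77×10^-4 + 3.11/4.06×10^-3 + 6.31/7.46×10^-3) = 7.783×10^-3 rad.

0.446°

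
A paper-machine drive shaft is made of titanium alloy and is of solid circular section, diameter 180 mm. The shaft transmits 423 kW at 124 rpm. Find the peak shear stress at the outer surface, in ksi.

4.13 ksi

ω = 2π·124/60 = 12.99 rad/s, so T = P/ω = 423×10³ / 12.99 = 32580 N·m.
J = πd⁴/32 = π(0.180)⁴/32 = 1.031×10^-4 m⁴.
τ_max = T·r/J = 32580 × 0.0900 / 1.031×10^-4 = 2.845×10^7 Pa.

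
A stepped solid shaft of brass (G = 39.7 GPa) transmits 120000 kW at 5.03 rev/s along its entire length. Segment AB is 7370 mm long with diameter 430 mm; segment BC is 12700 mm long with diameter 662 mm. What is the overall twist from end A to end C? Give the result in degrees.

ω = 2π·5.03 = 31.60 rad/s, so T = P/ω = 120000×10³ / 31.60 = 3.797e6 N·m.
J_AB = π(0.430)⁴/32 = 3.36×10^-3 m⁴; J_BC = π(0.662)⁴/32 = 0.0189 m⁴.
θ = (T/G)·Σ L_i/J_i = (3.797e6/39.7×10⁹)·(7.37/3.36×10^-3 + 12.7/0.0189) = 0.2744 rad.

15.7°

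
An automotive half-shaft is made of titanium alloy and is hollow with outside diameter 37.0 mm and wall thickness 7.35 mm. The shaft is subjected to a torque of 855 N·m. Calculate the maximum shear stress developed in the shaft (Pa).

9.90e7 Pa

J = π(d_o⁴ − d_i⁴)/32 = π(0.0370⁴ − 0.0223⁴)/32 = 1.597×10^-7 m⁴.
τ_max = T·r/J = 855.0 × 0.0185 / 1.597×10^-7 = 9.903×10^7 Pa.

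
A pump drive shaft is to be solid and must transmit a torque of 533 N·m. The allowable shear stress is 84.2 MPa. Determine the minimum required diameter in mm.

31.8 mm

For a solid shaft τ_max = 16T/(πd³), so d = (16T/(π τ_allow))^(1/3) = (16·533.0/(π·8.42×10^7))^(1/3) = 0.03183 m.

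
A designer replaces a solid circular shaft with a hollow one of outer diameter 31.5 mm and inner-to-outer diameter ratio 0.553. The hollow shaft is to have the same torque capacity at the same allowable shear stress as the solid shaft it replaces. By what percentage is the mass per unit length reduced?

25.9 %

Equal τ_max and T ⇒ the solid shaft needs d_s³ = d_o³(1−k⁴), so d_s = 31.5·(1−0.553⁴)^(1/3) = 30.49 mm.
Area ratio A_h/A_s = d_o²(1−k²)/d_s² = (1−k²)/(1−k⁴)^(2/3) = 0.7412.
Mass saving = 1 − 0.7412 = 25.9 %.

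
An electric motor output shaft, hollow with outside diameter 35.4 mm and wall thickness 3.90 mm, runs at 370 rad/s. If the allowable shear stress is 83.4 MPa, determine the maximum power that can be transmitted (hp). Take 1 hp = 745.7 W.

J = π(d_o⁴ − d_i⁴)/32 = π(0.0354⁴ − 0.0276⁴)/32 = 9.721×10^-8 m⁴.
T_max = τ_allow·J/r = 8.34×10^7 × 9.721×10^-8 / 0.0177 = 458.0 N·m.
ω = 370 rad/s, so P_max = T_max·ω = 1.695×10^5 W.

227 hp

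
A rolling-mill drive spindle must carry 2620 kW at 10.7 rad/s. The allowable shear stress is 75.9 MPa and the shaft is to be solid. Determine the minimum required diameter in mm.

ω = 10.7 rad/s, so T = P/ω = 2620×10³ / 10.70 = 244900 N·m.
For a solid shaft τ_max = 16T/(πd³), so d = (16T/(π τ_allow))^(1/3) = (16·244900/(π·7.59×10^7))^(1/3) = 0.2542 m.

254 mm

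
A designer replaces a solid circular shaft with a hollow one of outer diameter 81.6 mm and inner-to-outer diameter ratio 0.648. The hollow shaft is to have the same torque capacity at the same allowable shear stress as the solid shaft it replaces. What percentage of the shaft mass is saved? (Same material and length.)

Equal τ_max and T ⇒ the solid shaft needs d_s³ = d_o³(1−k⁴), so d_s = 81.6·(1−0.648⁴)^(1/3) = 76.49 mm.
Area ratio A_h/A_s = d_o²(1−k²)/d_s² = (1−k²)/(1−k⁴)^(2/3) = 0.6602.
Mass saving = 1 − 0.6602 = 34.0 %.

34.0 %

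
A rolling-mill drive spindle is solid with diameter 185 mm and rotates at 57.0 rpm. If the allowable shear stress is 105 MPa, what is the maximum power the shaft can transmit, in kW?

J = πd⁴/32 = π(0.185)⁴/32 = 1.150×10^-4 m⁴.
T_max = τ_allow·J/r = 1.05×10^8 × 1.150×10^-4 / 0.0925 = 130500 N·m.
ω = 2π·57.0/60 = 5.969 rad/s, so P_max = T_max·ω = 7.792×10^5 W.

779 kW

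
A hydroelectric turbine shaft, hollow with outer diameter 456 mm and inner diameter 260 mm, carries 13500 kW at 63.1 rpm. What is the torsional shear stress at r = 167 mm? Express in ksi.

13.0 ksi

ω = 2π·63.1/60 = 6.608 rad/s, so T = P/ω = 13500×10³ / 6.608 = 2.043e6 N·m.
J = π(d_o⁴ − d_i⁴)/32 = π(0.456⁴ − 0.260⁴)/32 = 3.796×10^-3 m⁴.
Shear stress varies linearly with radius: τ = T·r/J = 2.043e6 × 0.167 / 3.796×10^-3 = 8.988×10^7 Pa.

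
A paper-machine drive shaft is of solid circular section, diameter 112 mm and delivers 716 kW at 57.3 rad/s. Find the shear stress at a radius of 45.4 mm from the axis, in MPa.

36.7 MPa

ω = 57.3 rad/s, so T = P/ω = 716×10³ / 57.30 = 12500 N·m.
J = πd⁴/32 = π(0.112)⁴/32 = 1.545×10^-5 m⁴.
Shear stress varies linearly with radius: τ = T·r/J = 12500 × 0.0454 / 1.545×10^-5 = 3.672×10^7 Pa.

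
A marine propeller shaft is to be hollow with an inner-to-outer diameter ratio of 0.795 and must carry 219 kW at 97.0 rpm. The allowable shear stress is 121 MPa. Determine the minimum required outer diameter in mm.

115 mm

ω = 2π·97.0/60 = 10.16 rad/s, so T = P/ω = 219×10³ / 10.16 = 21560 N·m.
For a hollow shaft with d_i/d_o = 0.795: τ_max = 16T/(π d_o³ (1−k⁴)), so d_o = [16T/(π τ_allow (1−k⁴))]^(1/3) = [16·21560/(π·1.21×10^8·0.6005)]^(1/3) = 0.1148 m.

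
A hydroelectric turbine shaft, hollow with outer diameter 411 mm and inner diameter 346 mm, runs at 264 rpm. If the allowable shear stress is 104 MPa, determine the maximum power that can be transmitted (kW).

19500 kW

J = π(d_o⁴ − d_i⁴)/32 = π(0.411⁴ − 0.346⁴)/32 = 1.394×10^-3 m⁴.
T_max = τ_allow·J/r = 1.04×10^8 × 1.394×10^-3 / 0.205 = 705600 N·m.
ω = 2π·264/60 = 27.65 rad/s, so P_max = T_max·ω = 1.951×10^7 W.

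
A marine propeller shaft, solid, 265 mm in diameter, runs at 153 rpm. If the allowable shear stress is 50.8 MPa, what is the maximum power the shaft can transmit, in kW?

J = πd⁴/32 = π(0.265)⁴/32 = 4.842×10^-4 m⁴.
T_max = τ_allow·J/r = 5.08×10^7 × 4.842×10^-4 / 0.133 = 185600 N·m.
ω = 2π·153/60 = 16.02 rad/s, so P_max = T_max·ω = 2.974×10^6 W.

2970 kW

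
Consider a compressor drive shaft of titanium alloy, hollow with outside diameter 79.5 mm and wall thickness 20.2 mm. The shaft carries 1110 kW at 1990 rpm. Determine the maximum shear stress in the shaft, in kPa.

57300 kPa

ω = 2π·1990/60 = 208.4 rad/s, so T = P/ω = 1110×10³ / 208.4 = 5326 N·m.
J = π(d_o⁴ − d_i⁴)/32 = π(0.0795⁴ − 0.0391⁴)/32 = 3.692×10^-6 m⁴.
τ_max = T·r/J = 5326 × 0.0398 / 3.692×10^-6 = 5.734×10^7 Pa.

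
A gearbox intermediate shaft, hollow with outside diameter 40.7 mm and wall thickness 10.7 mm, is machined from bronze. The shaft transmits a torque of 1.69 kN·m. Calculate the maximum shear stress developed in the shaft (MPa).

J = π(d_o⁴ − d_i⁴)/32 = π(0.0407⁴ − 0.0193⁴)/32 = 2.558×10^-7 m⁴.
τ_max = T·r/J = 1690 × 0.0204 / 2.558×10^-7 = 1.345×10^8 Pa.

134 MPa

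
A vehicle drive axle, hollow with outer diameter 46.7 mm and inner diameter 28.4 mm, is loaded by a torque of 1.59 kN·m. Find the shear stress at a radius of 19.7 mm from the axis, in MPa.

77.7 MPa

J = π(d_o⁴ − d_i⁴)/32 = π(0.0467⁴ − 0.0284⁴)/32 = 4.031×10^-7 m⁴.
Shear stress varies linearly with radius: τ = T·r/J = 1590 × 0.0197 / 4.031×10^-7 = 7.771×10^7 Pa.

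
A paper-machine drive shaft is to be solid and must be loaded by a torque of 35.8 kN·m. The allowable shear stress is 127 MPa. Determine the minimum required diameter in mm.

113 mm

For a solid shaft τ_max = 16T/(πd³), so d = (16T/(π τ_allow))^(1/3) = (16·35800/(π·1.27×10^8))^(1/3) = 0.1128 m.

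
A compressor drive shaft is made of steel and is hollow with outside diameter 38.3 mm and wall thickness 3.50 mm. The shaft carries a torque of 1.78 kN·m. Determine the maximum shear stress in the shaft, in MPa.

J = π(d_o⁴ − d_i⁴)/32 = π(0.0383⁴ − 0.0313⁴)/32 = 1.170×10^-7 m⁴.
τ_max = T·r/J = 1780 × 0.0191 / 1.170×10^-7 = 2.913×10^8 Pa.

291 MPa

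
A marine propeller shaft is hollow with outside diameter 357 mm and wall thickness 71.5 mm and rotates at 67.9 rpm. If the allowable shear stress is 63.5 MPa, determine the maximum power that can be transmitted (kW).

3510 kW

J = π(d_o⁴ − d_i⁴)/32 = π(0.357⁴ − 0.214⁴)/32 = 1.389×10^-3 m⁴.
T_max = τ_allow·J/r = 6.35×10^7 × 1.389×10^-3 / 0.178 = 494000 N·m.
ω = 2π·67.9/60 = 7.110 rad/s, so P_max = T_max·ω = 3.513×10^6 W.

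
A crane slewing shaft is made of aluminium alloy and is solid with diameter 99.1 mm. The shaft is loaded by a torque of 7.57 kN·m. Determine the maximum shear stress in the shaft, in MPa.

J = πd⁴/32 = π(0.0991)⁴/32 = 9.469×10^-6 m⁴.
τ_max = T·r/J = 7570 × 0.0495 / 9.469×10^-6 = 3.961×10^7 Pa.

39.6 MPa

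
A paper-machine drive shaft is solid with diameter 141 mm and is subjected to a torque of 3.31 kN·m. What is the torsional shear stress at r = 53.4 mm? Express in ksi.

J = πd⁴/32 = π(0.141)⁴/32 = 3.880×10^-5 m⁴.
Shear stress varies linearly with radius: τ = T·r/J = 3310 × 0.0534 / 3.880×10^-5 = 4.555×10^6 Pa.

0.661 ksi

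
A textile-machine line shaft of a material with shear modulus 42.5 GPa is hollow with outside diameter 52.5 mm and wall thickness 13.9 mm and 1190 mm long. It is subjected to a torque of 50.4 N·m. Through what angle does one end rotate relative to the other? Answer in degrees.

J = π(d_o⁴ − d_i⁴)/32 = π(0.0525⁴ − 0.0247⁴)/32 = 7.093×10^-7 m⁴.
θ = T·L/(G·J) = 50.40 × 1.19 / (42.5×10⁹ × 7.093×10^-7) = 1.990×10^-3 rad.

0.114°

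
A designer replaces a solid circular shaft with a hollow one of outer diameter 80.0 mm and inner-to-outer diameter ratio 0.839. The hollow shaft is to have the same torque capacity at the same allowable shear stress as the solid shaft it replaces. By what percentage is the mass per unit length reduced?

Equal τ_max and T ⇒ the solid shaft needs d_s³ = d_o³(1−k⁴), so d_s = 80.0·(1−0.839⁴)^(1/3) = 63.69 mm.
Area ratio A_h/A_s = d_o²(1−k²)/d_s² = (1−k²)/(1−k⁴)^(2/3) = 0.4672.
Mass saving = 1 − 0.4672 = 53.3 %.

53.3 %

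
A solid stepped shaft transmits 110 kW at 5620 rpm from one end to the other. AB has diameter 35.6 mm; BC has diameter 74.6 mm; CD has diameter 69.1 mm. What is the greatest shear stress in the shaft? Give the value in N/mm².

ω = 2π·5620/60 = 588.5 rad/s, so T = P/ω = 110×10³ / 588.5 = 186.9 N·m.
Under the same torque, τ_max = 16T/(πd³) is largest where d is smallest — segment AB (d = 35.6 mm).
τ_max = 16·186.9/(π·(0.0356)³) = 2.110×10^7 Pa.

21.1 N/mm²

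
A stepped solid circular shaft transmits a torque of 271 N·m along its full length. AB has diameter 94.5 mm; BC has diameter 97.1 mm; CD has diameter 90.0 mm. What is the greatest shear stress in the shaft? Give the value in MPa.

Under the same torque, τ_max = 16T/(πd³) is largest where d is smallest — segment CD (d = 90.0 mm).
τ_max = 16·271.0/(π·(0.0900)³) = 1.893×10^6 Pa.

1.89 MPa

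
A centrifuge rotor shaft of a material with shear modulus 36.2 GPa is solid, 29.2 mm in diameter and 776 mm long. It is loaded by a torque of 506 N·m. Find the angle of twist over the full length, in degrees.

J = πd⁴/32 = π(0.0292)⁴/32 = 7.137×10^-8 m⁴.
θ = T·L/(G·J) = 506.0 × 0.776 / (36.2×10⁹ × 7.137×10^-8) = 0.1520 rad.

8.71°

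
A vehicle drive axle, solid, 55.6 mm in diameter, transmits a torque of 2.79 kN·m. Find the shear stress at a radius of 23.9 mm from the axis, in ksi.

10.3 ksi

J = πd⁴/32 = π(0.0556)⁴/32 = 9.382×10^-7 m⁴.
Shear stress varies linearly with radius: τ = T·r/J = 2790 × 0.0239 / 9.382×10^-7 = 7.107×10^7 Pa.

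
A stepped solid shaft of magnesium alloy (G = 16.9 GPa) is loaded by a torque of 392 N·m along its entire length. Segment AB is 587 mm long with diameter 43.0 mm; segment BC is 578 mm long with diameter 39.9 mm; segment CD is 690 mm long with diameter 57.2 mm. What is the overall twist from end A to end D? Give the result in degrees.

J_AB = π(0.0430)⁴/32 = 3.36×10^-7 m⁴; J_BC = π(0.0399)⁴/32 = 2.49×10^-7 m⁴; J_CD = π(0.0572)⁴/32 = 1.05×10^-6 m⁴.
θ = (T/G)·Σ L_i/J_i = (392.0/16.9×10⁹)·(0.587/3.36×10^-7 + 0.578/2.49×10^-7 + 0.690/1.05×10^-6) = 0.1097 rad.

6.28°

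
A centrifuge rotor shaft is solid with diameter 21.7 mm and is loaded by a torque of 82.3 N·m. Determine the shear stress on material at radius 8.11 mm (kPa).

30700 kPa

J = πd⁴/32 = π(0.0217)⁴/32 = 2.177×10^-8 m⁴.
Shear stress varies linearly with radius: τ = T·r/J = 82.30 × 0.00811 / 2.177×10^-8 = 3.066×10^7 Pa.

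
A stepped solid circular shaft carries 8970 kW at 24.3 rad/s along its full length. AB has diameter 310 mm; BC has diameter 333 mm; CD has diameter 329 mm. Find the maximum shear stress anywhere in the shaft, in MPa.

63.1 MPa

ω = 24.3 rad/s, so T = P/ω = 8970×10³ / 24.30 = 369100 N·m.
Under the same torque, τ_max = 16T/(πd³) is largest where d is smallest — segment AB (d = 310 mm).
τ_max = 16·369100/(π·(0.310)³) = 6.311×10^7 Pa.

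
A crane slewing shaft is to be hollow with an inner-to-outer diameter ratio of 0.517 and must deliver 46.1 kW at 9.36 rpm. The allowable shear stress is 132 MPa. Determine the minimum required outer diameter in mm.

125 mm

ω = 2π·9.36/60 = 0.9802 rad/s, so T = P/ω = 46.1×10³ / 0.9802 = 47030 N·m.
For a hollow shaft with d_i/d_o = 0.517: τ_max = 16T/(π d_o³ (1−k⁴)), so d_o = [16T/(π τ_allow (1−k⁴))]^(1/3) = [16·47030/(π·1.32×10^8·0.9286)]^(1/3) = 0.1250 m.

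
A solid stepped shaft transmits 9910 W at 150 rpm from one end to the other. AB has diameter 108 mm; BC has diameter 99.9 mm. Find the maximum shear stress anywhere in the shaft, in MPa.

3.22 MPa

ω = 2π·150/60 = 15.71 rad/s, so T = P/ω = 9910 / 15.71 = 630.9 N·m.
Under the same torque, τ_max = 16T/(πd³) is largest where d is smallest — segment BC (d = 99.9 mm).
τ_max = 16·630.9/(π·(0.0999)³) = 3.223×10^6 Pa.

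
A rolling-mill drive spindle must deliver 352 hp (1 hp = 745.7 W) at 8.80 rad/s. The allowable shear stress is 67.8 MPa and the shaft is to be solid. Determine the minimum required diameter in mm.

ω = 8.80 rad/s, so T = P/ω = 352×745.7 / 8.800 = 29830 N·m.
For a solid shaft τ_max = 16T/(πd³), so d = (16T/(π τ_allow))^(1/3) = (16·29830/(π·6.78×10^7))^(1/3) = 0.1309 m.

131 mm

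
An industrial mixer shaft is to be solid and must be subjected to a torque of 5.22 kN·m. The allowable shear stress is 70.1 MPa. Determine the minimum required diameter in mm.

For a solid shaft τ_max = 16T/(πd³), so d = (16T/(π τ_allow))^(1/3) = (16·5220/(π·7.01×10^7))^(1/3) = 0.07238 m.

72.4 mm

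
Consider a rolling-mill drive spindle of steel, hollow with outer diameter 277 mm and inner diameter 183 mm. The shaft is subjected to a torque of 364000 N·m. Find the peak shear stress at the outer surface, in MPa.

J = π(d_o⁴ − d_i⁴)/32 = π(0.277⁴ − 0.183⁴)/32 = 4.679×10^-4 m⁴.
τ_max = T·r/J = 364000 × 0.139 / 4.679×10^-4 = 1.077×10^8 Pa.

108 MPa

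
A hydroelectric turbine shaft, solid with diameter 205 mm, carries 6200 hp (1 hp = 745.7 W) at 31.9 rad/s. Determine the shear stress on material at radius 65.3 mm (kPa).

ω = 31.9 rad/s, so T = P/ω = 6200×745.7 / 31.90 = 144900 N·m.
J = πd⁴/32 = π(0.205)⁴/32 = 1.734×10^-4 m⁴.
Shear stress varies linearly with radius: τ = T·r/J = 144900 × 0.0653 / 1.734×10^-4 = 5.458×10^7 Pa.

54600 kPa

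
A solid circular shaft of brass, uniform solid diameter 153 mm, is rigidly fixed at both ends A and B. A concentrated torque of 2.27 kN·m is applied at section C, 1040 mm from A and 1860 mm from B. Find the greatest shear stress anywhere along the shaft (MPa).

With uniform GJ and both ends fixed, compatibility θ_AC = θ_CB gives T_A·a = T_B·b, together with T_A + T_B = T₀.
T_A = T₀·b/(a+b) = 2270·1860/2900 = 1456 N·m; T_B = 814.1 N·m.
τ in each portion: τ_AC = 2.07×10^6 Pa, τ_CB = 1.16×10^6 Pa; maximum is in AC.
τ_max = T_AC·r/J = 1456·0.0765/5.38×10^-5 = 2.070×10^6 Pa.

2.07 MPa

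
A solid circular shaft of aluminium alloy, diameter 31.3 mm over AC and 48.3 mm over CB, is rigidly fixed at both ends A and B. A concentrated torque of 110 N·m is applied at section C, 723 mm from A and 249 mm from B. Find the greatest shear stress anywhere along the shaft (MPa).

Compatibility: T_A·a/J_AC = T_B·b/J_CB with T_A + T_B = T₀.
J_AC = 9.42×10^-8 m⁴, J_CB = 5.34×10^-7 m⁴, so T_A = T₀·(J_AC/a)/((J_AC/a)+(J_CB/b)) = 6.298 N·m, T_B = 103.7 N·m.
τ in each portion: τ_AC = 1.05×10^6 Pa, τ_CB = 4.69×10^6 Pa; maximum is in CB.
τ_max = T_CB·r/J = 103.7·0.0241/5.34×10^-7 = 4.687×10^6 Pa.

4.69 MPa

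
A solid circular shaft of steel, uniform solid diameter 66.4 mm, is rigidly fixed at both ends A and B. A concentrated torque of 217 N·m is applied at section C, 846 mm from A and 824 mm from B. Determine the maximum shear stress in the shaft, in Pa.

With uniform GJ and both ends fixed, compatibility θ_AC = θ_CB gives T_A·a = T_B·b, together with T_A + T_B = T₀.
T_A = T₀·b/(a+b) = 217.0·824/1670 = 107.1 N·m; T_B = 109.9 N·m.
τ in each portion: τ_AC = 1.86×10^6 Pa, τ_CB = 1.91×10^6 Pa; maximum is in CB.
τ_max = T_CB·r/J = 109.9·0.0332/1.91×10^-6 = 1.912×10^6 Pa.

1.91e6 Pa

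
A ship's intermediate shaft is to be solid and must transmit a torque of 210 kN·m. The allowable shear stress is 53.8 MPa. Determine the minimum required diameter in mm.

For a solid shaft τ_max = 16T/(πd³), so d = (16T/(π τ_allow))^(1/3) = (16·210000/(π·5.38×10^7))^(1/3) = 0.2709 m.

271 mm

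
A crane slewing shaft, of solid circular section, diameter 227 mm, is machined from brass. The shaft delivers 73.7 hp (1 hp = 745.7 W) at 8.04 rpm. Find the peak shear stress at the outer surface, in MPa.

ω = 2π·8.04/60 = 0.8419 rad/s, so T = P/ω = 73.7×745.7 / 0.8419 = 65280 N·m.
J = πd⁴/32 = π(0.227)⁴/32 = 2.607×10^-4 m⁴.
τ_max = T·r/J = 65280 × 0.114 / 2.607×10^-4 = 2.842×10^7 Pa.

28.4 MPa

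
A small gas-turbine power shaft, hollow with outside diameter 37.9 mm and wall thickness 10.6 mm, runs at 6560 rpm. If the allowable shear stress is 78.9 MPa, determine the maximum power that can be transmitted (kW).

J = π(d_o⁴ − d_i⁴)/32 = π(0.0379⁴ − 0.0167⁴)/32 = 1.949×10^-7 m⁴.
T_max = τ_allow·J/r = 7.89×10^7 × 1.949×10^-7 / 0.0189 = 811.6 N·m.
ω = 2π·6560/60 = 687.0 rad/s, so P_max = T_max·ω = 5.575×10^5 W.

558 kW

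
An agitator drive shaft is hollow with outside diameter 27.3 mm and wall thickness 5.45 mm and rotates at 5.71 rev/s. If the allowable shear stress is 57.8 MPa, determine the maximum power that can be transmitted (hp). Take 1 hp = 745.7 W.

J = π(d_o⁴ − d_i⁴)/32 = π(0.0273⁴ − 0.0164⁴)/32 = 4.743×10^-8 m⁴.
T_max = τ_allow·J/r = 5.78×10^7 × 4.743×10^-8 / 0.0137 = 200.8 N·m.
ω = 2π·5.71 = 35.88 rad/s, so P_max = T_max·ω = 7205 W.

9.66 hp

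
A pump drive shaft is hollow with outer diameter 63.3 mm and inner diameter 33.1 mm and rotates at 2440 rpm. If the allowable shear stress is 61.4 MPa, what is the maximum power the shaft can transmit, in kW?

723 kW

J = π(d_o⁴ − d_i⁴)/32 = π(0.0633⁴ − 0.0331⁴)/32 = 1.458×10^-6 m⁴.
T_max = τ_allow·J/r = 6.14×10^7 × 1.458×10^-6 / 0.0316 = 2829 N·m.
ω = 2π·2440/60 = 255.5 rad/s, so P_max = T_max·ω = 7.229×10^5 W.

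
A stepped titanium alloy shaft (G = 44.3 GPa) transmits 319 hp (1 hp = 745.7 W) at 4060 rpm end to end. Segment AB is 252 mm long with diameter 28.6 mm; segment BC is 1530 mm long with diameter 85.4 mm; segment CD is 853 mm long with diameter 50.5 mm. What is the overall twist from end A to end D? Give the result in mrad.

69.0 mrad

ω = 2π·4060/60 = 425.2 rad/s, so T = P/ω = 319×745.7 / 425.2 = 559.5 N·m.
J_AB = π(0.0286)⁴/32 = 6.57×10^-8 m⁴; J_BC = π(0.0854)⁴/32 = 5.22×10^-6 m⁴; J_CD = π(0.0505)⁴/32 = 6.39×10^-7 m⁴.
θ = (T/G)·Σ L_i/J_i = (559.5/44.3×10⁹)·(0.252/6.57×10^-8 + 1.53/5.22×10^-6 + 0.853/6.39×10^-7) = 0.06903 rad.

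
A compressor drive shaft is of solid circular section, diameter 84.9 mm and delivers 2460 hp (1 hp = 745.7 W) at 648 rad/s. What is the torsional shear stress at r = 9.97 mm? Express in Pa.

5.53e6 Pa

ω = 648 rad/s, so T = P/ω = 2460×745.7 / 648.0 = 2831 N·m.
J = πd⁴/32 = π(0.0849)⁴/32 = 5.101×10^-6 m⁴.
Shear stress varies linearly with radius: τ = T·r/J = 2831 × 0.00997 / 5.101×10^-6 = 5.533×10^6 Pa.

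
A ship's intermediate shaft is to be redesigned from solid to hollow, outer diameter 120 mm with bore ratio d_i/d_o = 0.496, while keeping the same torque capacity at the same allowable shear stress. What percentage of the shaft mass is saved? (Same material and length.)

21.4 %

Equal τ_max and T ⇒ the solid shaft needs d_s³ = d_o³(1−k⁴), so d_s = 120·(1−0.496⁴)^(1/3) = 117.5 mm.
Area ratio A_h/A_s = d_o²(1−k²)/d_s² = (1−k²)/(1−k⁴)^(2/3) = 0.7860.
Mass saving = 1 − 0.7860 = 21.4 %.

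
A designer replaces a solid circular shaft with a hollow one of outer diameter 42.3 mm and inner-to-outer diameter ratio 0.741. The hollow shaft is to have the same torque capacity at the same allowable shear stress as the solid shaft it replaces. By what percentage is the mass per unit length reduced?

Equal τ_max and T ⇒ the solid shaft needs d_s³ = d_o³(1−k⁴), so d_s = 42.3·(1−0.741⁴)^(1/3) = 37.53 mm.
Area ratio A_h/A_s = d_o²(1−k²)/d_s² = (1−k²)/(1−k⁴)^(2/3) = 0.5728.
Mass saving = 1 − 0.5728 = 42.7 %.

42.7 %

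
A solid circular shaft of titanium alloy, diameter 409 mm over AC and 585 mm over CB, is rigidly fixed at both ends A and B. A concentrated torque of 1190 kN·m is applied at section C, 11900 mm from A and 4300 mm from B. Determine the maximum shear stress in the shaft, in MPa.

27.9 MPa

Compatibility: T_A·a/J_AC = T_B·b/J_CB with T_A + T_B = T₀.
J_AC = 2.75×10^-3 m⁴, J_CB = 0.0115 m⁴, so T_A = T₀·(J_AC/a)/((J_AC/a)+(J_CB/b)) = 94570 N·m, T_B = 1.095e6 N·m.
τ in each portion: τ_AC = 7.04×10^6 Pa, τ_CB = 2.79×10^7 Pa; maximum is in CB.
τ_max = T_CB·r/J = 1.095e6·0.292/0.0115 = 2.787×10^7 Pa.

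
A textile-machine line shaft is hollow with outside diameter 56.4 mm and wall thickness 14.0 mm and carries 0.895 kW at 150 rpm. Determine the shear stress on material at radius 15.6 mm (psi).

ω = 2π·150/60 = 15.71 rad/s, so T = P/ω = 0.895×10³ / 15.71 = 56.98 N·m.
J = π(d_o⁴ − d_i⁴)/32 = π(0.0564⁴ − 0.0284⁴)/32 = 9.295×10^-7 m⁴.
Shear stress varies linearly with radius: τ = T·r/J = 56.98 × 0.0156 / 9.295×10^-7 = 9.562×10^5 Pa.

139 psi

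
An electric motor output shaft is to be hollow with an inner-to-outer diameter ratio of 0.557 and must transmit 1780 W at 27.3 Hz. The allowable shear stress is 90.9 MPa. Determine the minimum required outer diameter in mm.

8.63 mm

ω = 2π·27.3 = 171.5 rad/s, so T = P/ω = 1780 / 171.5 = 10.38 N·m.
For a hollow shaft with d_i/d_o = 0.557: τ_max = 16T/(π d_o³ (1−k⁴)), so d_o = [16T/(π τ_allow (1−k⁴))]^(1/3) = [16·10.38/(π·9.09×10^7·0.9037)]^(1/3) = 0.008633 m.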